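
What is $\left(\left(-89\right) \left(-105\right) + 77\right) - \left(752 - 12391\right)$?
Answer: $21061$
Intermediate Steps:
$\left(\left(-89\right) \left(-105\right) + 77\right) - \left(752 - 12391\right) = \left(9345 + 77\right) - \left(752 - 12391\right) = 9422 - -11639 = 9422 + 11639 = 21061$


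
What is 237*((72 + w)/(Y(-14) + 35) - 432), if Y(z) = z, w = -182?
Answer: -725378/7 ≈ -1.0363e+5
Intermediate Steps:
237*((72 + w)/(Y(-14) + 35) - 432) = 237*((72 - 182)/(-14 + 35) - 432) = 237*(-110/21 - 432) = 237*(-9182/21) = -725378/7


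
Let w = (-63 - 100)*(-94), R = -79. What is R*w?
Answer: -1210438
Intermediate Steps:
w = 15322 (w = -163*(-94) = 15322)
R*w = -79*15322 = -1210438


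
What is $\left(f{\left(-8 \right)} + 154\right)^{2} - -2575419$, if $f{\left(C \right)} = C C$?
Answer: $2622943$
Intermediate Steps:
$f{\left(C \right)} = C^{2}$
$\left(f{\left(-8 \right)} + 154\right)^{2} - -2575419 = \left(\left(-8\right)^{2} + 154\right)^{2} - -2575419 = \left(64 + 154\right)^{2} + 2575419 = 218^{2} + 2575419 = 47524 + 2575419 = 2622943$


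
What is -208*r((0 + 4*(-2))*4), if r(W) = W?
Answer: 6656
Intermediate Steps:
-208*r((0 + 4*(-2))*4) = -208*(0 + 4*(-2))*4 = -208*(0 - 8)*4 = -(-1664)*4 = -208*(-32) = 6656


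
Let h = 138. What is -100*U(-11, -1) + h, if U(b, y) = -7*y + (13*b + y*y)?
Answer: 13638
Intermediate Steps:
U(b, y) = y**2 - 7*y + 13*b (U(b, y) = -7*y + (13*b + y**2) = -7*y + (y**2 + 13*b) = y**2 - 7*y + 13*b)
-100*U(-11, -1) + h = -100*((-1)**2 - 7*(-1) + 13*(-11)) + 138 = -100*(1 + 7 - 143) + 138 = -100*(-135) + 138 = 13500 + 138 = 13638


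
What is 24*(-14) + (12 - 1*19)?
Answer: -343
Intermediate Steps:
24*(-14) + (12 - 1*19) = -336 + (12 - 19) = -336 - 7 = -343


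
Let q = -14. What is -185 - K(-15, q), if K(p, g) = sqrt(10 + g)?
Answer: -185 - 2*I ≈ -185.0 - 2.0*I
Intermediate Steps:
-185 - K(-15, q) = -185 - sqrt(10 - 14) = -185 - sqrt(-4) = -185 - 2*I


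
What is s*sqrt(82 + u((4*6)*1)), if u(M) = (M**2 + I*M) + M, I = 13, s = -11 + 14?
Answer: 3*sqrt(994) ≈ 94.583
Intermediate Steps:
s = 3
u(M) = M**2 + 14*M (u(M) = (M**2 + 13*M) + M = M**2 + 14*M)
s*sqrt(82 + u((4*6)*1)) = 3*sqrt(82 + ((4*6)*1)*(14 + (4*6)*1)) = 3*sqrt(82 + (24*1)*(14 + 24*1)) = 3*sqrt(82 + 24*(14 + 24)) = 3*sqrt(82 + 24*38) = 3*sqrt(82 + 912) = 3*sqrt(994)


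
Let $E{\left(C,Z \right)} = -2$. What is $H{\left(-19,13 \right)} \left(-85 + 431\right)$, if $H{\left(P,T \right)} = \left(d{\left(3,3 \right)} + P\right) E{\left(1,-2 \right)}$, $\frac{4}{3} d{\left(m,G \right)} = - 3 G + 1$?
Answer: $17300$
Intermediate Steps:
$d{\left(m,G \right)} = \frac{3}{4} - \frac{9 G}{4}$ ($d{\left(m,G \right)} = \frac{3 \left(- 3 G + 1\right)}{4} = \frac{3 \left(1 - 3 G\right)}{4} = \frac{3}{4} - \frac{9 G}{4}$)
$H{\left(P,T \right)} = 12 - 2 P$ ($H{\left(P,T \right)} = \left(\left(\frac{3}{4} - \frac{27}{4}\right) + P\right) \left(-2\right) = \left(-6 + P\right) \left(-2\right) = 12 - 2 P$)
$H{\left(-19,13 \right)} \left(-85 + 431\right) = \left(12 - -38\right) \left(-85 + 431\right) = \left(12 + 38\right) 346 = 50 \cdot 346 = 17300$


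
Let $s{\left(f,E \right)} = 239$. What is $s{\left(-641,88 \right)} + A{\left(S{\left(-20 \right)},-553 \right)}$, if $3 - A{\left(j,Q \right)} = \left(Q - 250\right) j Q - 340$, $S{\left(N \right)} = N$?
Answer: $8881762$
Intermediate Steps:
$A{\left(j,Q \right)} = 343 - Q j \left(-250 + Q\right)$ ($A{\left(j,Q \right)} = 3 - \left(\left(Q - 250\right) j Q - 340\right) = 3 - \left(\left(-250 + Q\right) j Q - 340\right) = 3 - \left(j \left(-250 + Q\right) Q - 340\right) = 3 - \left(Q j \left(-250 + Q\right) - 340\right) = 3 - \left(-340 + Q j \left(-250 + Q\right)\right) = 343 - Q j \left(-250 + Q\right)$)
$s{\left(-641,88 \right)} + A{\left(S{\left(-20 \right)},-553 \right)} = 239 + \left(343 - - 20 \left(-553\right)^{2} + 250 \left(-553\right) \left(-20\right)\right) = 239 + \left(343 - \left(-20\right) 305809 + 2765000\right) = 239 + \left(343 + 6116180 + 2765000\right) = 239 + 8881523 = 8881762$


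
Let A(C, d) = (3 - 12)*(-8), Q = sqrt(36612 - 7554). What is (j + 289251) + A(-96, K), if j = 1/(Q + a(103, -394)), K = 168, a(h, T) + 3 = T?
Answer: 37192760576/128551 - sqrt(29058)/128551 ≈ 2.8932e+5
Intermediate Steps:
a(h, T) = -3 + T
Q = sqrt(29058) ≈ 170.46
A(C, d) = 72 (A(C, d) = -9*(-8) = 72)
j = 1/(-397 + sqrt(29058)) (j = 1/(sqrt(29058) + (-3 - 394)) = 1/(sqrt(29058) - 397) = 1/(-397 + sqrt(29058)) ≈ -0.0044143)
(j + 289251) + A(-96, K) = ((-397/128551 - sqrt(29058)/128551) + 289251) + 72 = (37183504904/128551 - sqrt(29058)/128551) + 72 = 37192760576/128551 - sqrt(29058)/128551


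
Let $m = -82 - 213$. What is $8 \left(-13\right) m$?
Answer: $30680$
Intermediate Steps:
$m = -295$
$8 \left(-13\right) m = 8 \left(-13\right) \left(-295\right) = \left(-104\right) \left(-295\right) = 30680$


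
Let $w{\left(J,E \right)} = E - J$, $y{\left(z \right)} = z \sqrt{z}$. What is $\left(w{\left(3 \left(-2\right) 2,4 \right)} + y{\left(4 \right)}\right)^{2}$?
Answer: $576$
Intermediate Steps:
$y{\left(z \right)} = z^{\frac{3}{2}}$
$\left(w{\left(3 \left(-2\right) 2,4 \right)} + y{\left(4 \right)}\right)^{2} = \left(\left(4 - 3 \left(-2\right) 2\right) + 4^{\frac{3}{2}}\right)^{2} = \left(\left(4 - \left(-6\right) 2\right) + 8\right)^{2} = \left(\left(4 - -12\right) + 8\right)^{2} = \left(\left(4 + 12\right) + 8\right)^{2} = \left(16 + 8\right)^{2} = 24^{2} = 576$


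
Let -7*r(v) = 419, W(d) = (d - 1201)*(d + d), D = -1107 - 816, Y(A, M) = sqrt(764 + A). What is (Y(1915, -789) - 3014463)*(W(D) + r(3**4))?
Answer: -253528121835867/7 + 84103909*sqrt(2679)/7 ≈ -3.6218e+13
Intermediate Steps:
D = -1923
W(d) = 2*d*(-1201 + d) (W(d) = (-1201 + d)*(2*d) = 2*d*(-1201 + d))
r(v) = -419/7 (r(v) = -1/7*419 = -419/7)
(Y(1915, -789) - 3014463)*(W(D) + r(3**4)) = (sqrt(764 + 1915) - 3014463)*(2*(-1923)*(-1201 - 1923) - 419/7) = (sqrt(2679) - 3014463)*(2*(-1923)*(-3124) - 419/7) = (-3014463 + sqrt(2679))*(12014904 - 419/7) = (-3014463 + sqrt(2679))*(84103909/7) = -253528121835867/7 + 84103909*sqrt(2679)/7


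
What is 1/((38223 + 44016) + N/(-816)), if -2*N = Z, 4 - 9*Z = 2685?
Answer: 14688/1207923751 ≈ 1.2160e-5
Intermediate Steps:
Z = -2681/9 (Z = 4/9 - 1/9*2685 = 4/9 - 895/3 = -2681/9 ≈ -297.89)
N = 2681/18 (N = -1/2*(-2681/9) = 2681/18 ≈ 148.94)
1/((38223 + 44016) + N/(-816)) = 1/((38223 + 44016) + (2681/18)/(-816)) = 1/(82239 + (2681/18)*(-1/816)) = 1/(82239 - 2681/14688) = 1/(1207923751/14688) = 14688/1207923751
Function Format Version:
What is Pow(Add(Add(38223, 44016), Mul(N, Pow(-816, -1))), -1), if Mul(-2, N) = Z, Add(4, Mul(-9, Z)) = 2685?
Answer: Rational(14688, 1207923751) ≈ 1.2160e-5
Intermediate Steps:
Z = Rational(-2681, 9) (Z = Add(Rational(4, 9), Mul(Rational(-1, 9), 2685)) = Add(Rational(4, 9), Rational(-895, 3)) = Rational(-2681, 9) ≈ -297.89)
N = Rational(2681, 18) (N = Mul(Rational(-1, 2), Rational(-2681, 9)) = Rational(2681, 18) ≈ 148.94)
Pow(Add(Add(38223, 44016), Mul(N, Pow(-816, -1))), -1) = Pow(Add(Add(38223, 44016), Mul(Rational(2681, 18), Pow(-816, -1))), -1) = Pow(Add(82239, Mul(Rational(2681, 18), Rational(-1, 816))), -1) = Pow(Add(82239, Rational(-2681, 14688)), -1) = Pow(Rational(1207923751, 14688), -1) = Rational(14688, 1207923751)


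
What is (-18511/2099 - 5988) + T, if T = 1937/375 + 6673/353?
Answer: -1659559182661/277855125 ≈ -5972.8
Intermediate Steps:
T = 3186136/132375 (T = 1937*(1/375) + 6673*(1/353) = 1937/375 + 6673/353 = 3186136/132375 ≈ 24.069)
(-18511/2099 - 5988) + T = (-18511/2099 - 5988) + 3186136/132375 = -12587323/2099 + 3186136/132375 = -1659559182661/277855125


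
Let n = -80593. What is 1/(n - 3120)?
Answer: -1/83713 ≈ -1.1946e-5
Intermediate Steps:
1/(n - 3120) = 1/(-80593 - 3120) = 1/(-83713) = -1/83713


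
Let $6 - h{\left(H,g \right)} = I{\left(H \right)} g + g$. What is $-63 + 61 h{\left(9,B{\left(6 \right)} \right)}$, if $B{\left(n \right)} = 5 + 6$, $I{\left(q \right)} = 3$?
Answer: $-2381$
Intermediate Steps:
$B{\left(n \right)} = 11$
$h{\left(H,g \right)} = 6 - 4 g$ ($h{\left(H,g \right)} = 6 - \left(3 g + g\right) = 6 - 4 g$)
$-63 + 61 h{\left(9,B{\left(6 \right)} \right)} = -63 + 61 \left(6 - 44\right) = -63 + 61 \left(-38\right) = -63 - 2318 = -2381$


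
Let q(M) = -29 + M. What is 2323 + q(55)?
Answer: 2349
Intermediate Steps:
2323 + q(55) = 2323 + (-29 + 55) = 2323 + 26 = 2349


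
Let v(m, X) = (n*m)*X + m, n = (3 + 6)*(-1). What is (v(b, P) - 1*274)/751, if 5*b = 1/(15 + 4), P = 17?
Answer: -1378/3755 ≈ -0.36698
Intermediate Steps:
b = 1/95 (b = 1/(5*(15 + 4)) = (⅕)/19 = (⅕)*(1/19) = 1/95 ≈ 0.010526)
n = -9 (n = 9*(-1) = -9)
v(m, X) = m - 9*X*m (v(m, X) = (-9*m)*X + m = -9*X*m + m = m - 9*X*m)
(v(b, P) - 1*274)/751 = ((1 - 9*17)/95 - 1*274)/751 = ((1 - 153)/95 - 274)*(1/751) = ((1/95)*(-152) - 274)*(1/751) = (-8/5 - 274)*(1/751) = -1378/5*1/751 = -1378/3755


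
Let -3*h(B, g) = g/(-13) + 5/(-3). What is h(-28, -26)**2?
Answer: 1/81 ≈ 0.012346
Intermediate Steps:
h(B, g) = 5/9 + g/39 (h(B, g) = -(g/(-13) + 5/(-3))/3 = -(g*(-1/13) + 5*(-1/3))/3 = -(-g/13 - 5/3)/3 = -(-5/3 - g/13)/3 = 5/9 + g/39)
h(-28, -26)**2 = (5/9 + (1/39)*(-26))**2 = (5/9 - 2/3)**2 = (-1/9)**2 = 1/81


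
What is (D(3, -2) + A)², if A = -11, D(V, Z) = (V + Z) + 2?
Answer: 64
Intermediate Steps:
D(V, Z) = 2 + V + Z
(D(3, -2) + A)² = ((2 + 3 - 2) - 11)² = (3 - 11)² = (-8)² = 64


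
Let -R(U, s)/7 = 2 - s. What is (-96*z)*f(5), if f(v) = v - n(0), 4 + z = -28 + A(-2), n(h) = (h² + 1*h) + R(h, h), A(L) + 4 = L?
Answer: 69312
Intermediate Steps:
R(U, s) = -14 + 7*s (R(U, s) = -7*(2 - s) = -14 + 7*s)
A(L) = -4 + L
n(h) = -14 + h² + 8*h (n(h) = (h² + 1*h) + (-14 + 7*h) = (h² + h) + (-14 + 7*h) = (h + h²) + (-14 + 7*h) = -14 + h² + 8*h)
z = -38 (z = -4 + (-28 + (-4 - 2)) = -4 + (-28 - 6) = -4 - 34 = -38)
f(v) = 14 + v (f(v) = v - (-14 + 0² + 8*0) = v - (-14 + 0 + 0) = v - 1*(-14) = v + 14 = 14 + v)
(-96*z)*f(5) = (-96*(-38))*(14 + 5) = 3648*19 = 69312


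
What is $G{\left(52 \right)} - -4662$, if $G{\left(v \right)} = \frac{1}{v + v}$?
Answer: $\frac{484849}{104} \approx 4662.0$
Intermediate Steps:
$G{\left(v \right)} = \frac{1}{2 v}$
$G{\left(52 \right)} - -4662 = \frac{1}{2 \cdot 52} - -4662 = \frac{1}{2} \cdot \frac{1}{52} + 4662 = \frac{1}{104} + 4662 = \frac{484849}{104}$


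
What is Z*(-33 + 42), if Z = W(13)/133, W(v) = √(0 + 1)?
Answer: 9/133 ≈ 0.067669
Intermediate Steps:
W(v) = 1 (W(v) = √1 = 1)
Z = 1/133 ≈ 0.0075188
Z*(-33 + 42) = (-33 + 42)/133 = (1/133)*9 = 9/133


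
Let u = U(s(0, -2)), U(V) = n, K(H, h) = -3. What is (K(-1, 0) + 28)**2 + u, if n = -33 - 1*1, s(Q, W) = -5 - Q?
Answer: 591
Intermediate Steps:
n = -34 (n = -33 - 1 = -34)
U(V) = -34
u = -34
(K(-1, 0) + 28)**2 + u = (-3 + 28)**2 - 34 = 25**2 - 34 = 625 - 34 = 591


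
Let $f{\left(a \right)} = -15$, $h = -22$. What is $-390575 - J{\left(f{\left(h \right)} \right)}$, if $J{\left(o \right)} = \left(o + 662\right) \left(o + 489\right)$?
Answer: $-697253$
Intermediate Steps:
$J{\left(o \right)} = \left(489 + o\right) \left(662 + o\right)$ ($J{\left(o \right)} = \left(662 + o\right) \left(489 + o\right) = \left(489 + o\right) \left(662 + o\right)$)
$-390575 - J{\left(f{\left(h \right)} \right)} = -390575 - \left(323718 + \left(-15\right)^{2} + 1151 \left(-15\right)\right) = -390575 - \left(323718 + 225 - 17265\right) = -390575 - 306678 = -697253$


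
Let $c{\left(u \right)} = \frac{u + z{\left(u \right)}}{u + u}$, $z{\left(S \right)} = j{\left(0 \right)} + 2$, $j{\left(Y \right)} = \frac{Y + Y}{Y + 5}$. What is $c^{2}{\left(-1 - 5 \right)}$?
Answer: $\frac{1}{9} \approx 0.11111$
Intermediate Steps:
$j{\left(Y \right)} = \frac{2 Y}{5 + Y}$
$z{\left(S \right)} = 2$ ($z{\left(S \right)} = 2 \cdot 0 \frac{1}{5 + 0} + 2 = 2 \cdot 0 \cdot \frac{1}{5} + 2 = 0 + 2 = 2$)
$c{\left(u \right)} = \frac{2 + u}{2 u}$ ($c{\left(u \right)} = \frac{u + 2}{u + u} = \frac{2 + u}{2 u}$)
$c^{2}{\left(-1 - 5 \right)} = \left(\frac{2 - 6}{2 \left(-1 - 5\right)}\right)^{2} = \left(\frac{2 - 6}{2 \left(-6\right)}\right)^{2} = \left(\frac{1}{2} \left(- \frac{1}{6}\right) \left(-4\right)\right)^{2} = \left(\frac{1}{3}\right)^{2} = \frac{1}{9}$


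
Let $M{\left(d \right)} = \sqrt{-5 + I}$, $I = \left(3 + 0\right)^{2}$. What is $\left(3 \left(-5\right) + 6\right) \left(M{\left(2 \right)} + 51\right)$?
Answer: $-477$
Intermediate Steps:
$I = 9$ ($I = 3^{2} = 9$)
$M{\left(d \right)} = 2$ ($M{\left(d \right)} = \sqrt{-5 + 9} = \sqrt{4} = 2$)
$\left(3 \left(-5\right) + 6\right) \left(M{\left(2 \right)} + 51\right) = \left(3 \left(-5\right) + 6\right) \left(2 + 51\right) = \left(-15 + 6\right) 53 = \left(-9\right) 53 = -477$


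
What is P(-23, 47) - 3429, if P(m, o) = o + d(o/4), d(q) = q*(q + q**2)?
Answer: -103789/64 ≈ -1621.7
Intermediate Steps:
P(m, o) = o + o**2*(1 + o/4)/16 (P(m, o) = o + (o/4)**2*(1 + o/4) = o + (o**2/16)*(1 + o/4) = o + o**2*(1 + o/4)/16)
P(-23, 47) - 3429 = (1/64)*47*(64 + 47*(4 + 47)) - 3429 = (1/64)*47*(64 + 47*51) - 3429 = (1/64)*47*(64 + 2397) - 3429 = (1/64)*47*2461 - 3429 = 115667/64 - 3429 = -103789/64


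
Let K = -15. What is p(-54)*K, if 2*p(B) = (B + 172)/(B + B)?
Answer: 295/36 ≈ 8.1944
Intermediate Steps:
p(B) = (172 + B)/(4*B) (p(B) = ((B + 172)/(B + B))/2 = ((172 + B)/((2*B)))/2 = ((172 + B)*(1/(2*B)))/2 = ((172 + B)/(2*B))/2 = (172 + B)/(4*B))
p(-54)*K = ((¼)*(172 - 54)/(-54))*(-15) = ((¼)*(-1/54)*118)*(-15) = -59/108*(-15) = 295/36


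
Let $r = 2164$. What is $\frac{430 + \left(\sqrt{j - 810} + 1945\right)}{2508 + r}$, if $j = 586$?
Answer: $\frac{2375}{4672} + \frac{i \sqrt{14}}{1168} \approx 0.50835 + 0.0032035 i$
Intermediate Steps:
$\frac{430 + \left(\sqrt{j - 810} + 1945\right)}{2508 + r} = \frac{430 + \left(\sqrt{586 - 810} + 1945\right)}{2508 + 2164} = \frac{430 + \left(\sqrt{-224} + 1945\right)}{4672} = \left(430 + \left(4 i \sqrt{14} + 1945\right)\right) \frac{1}{4672} = \left(430 + \left(1945 + 4 i \sqrt{14}\right)\right) \frac{1}{4672} = \left(2375 + 4 i \sqrt{14}\right) \frac{1}{4672} = \frac{2375}{4672} + \frac{i \sqrt{14}}{1168}$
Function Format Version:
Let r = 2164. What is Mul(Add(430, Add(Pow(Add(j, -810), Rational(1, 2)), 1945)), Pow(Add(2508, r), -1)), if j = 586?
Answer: Add(Rational(2375, 4672), Mul(Rational(1, 1168), I, Pow(14, Rational(1, 2)))) ≈ Add(0.50835, Mul(0.0032035, I))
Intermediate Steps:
Mul(Add(430, Add(Pow(Add(j, -810), Rational(1, 2)), 1945)), Pow(Add(2508, r), -1)) = Mul(Add(430, Add(Pow(Add(586, -810), Rational(1, 2)), 1945)), Pow(Add(2508, 2164), -1)) = Mul(Add(430, Add(Pow(-224, Rational(1, 2)), 1945)), Pow(4672, -1)) = Mul(Add(430, Add(Mul(4, I, Pow(14, Rational(1, 2))), 1945)), Rational(1, 4672)) = Mul(Add(430, Add(1945, Mul(4, I, Pow(14, Rational(1, 2))))), Rational(1, 4672)) = Mul(Add(2375, Mul(4, I, Pow(14, Rational(1, 2)))), Rational(1, 4672)) = Add(Rational(2375, 4672), Mul(Rational(1, 1168), I, Pow(14, Rational(1, 2))))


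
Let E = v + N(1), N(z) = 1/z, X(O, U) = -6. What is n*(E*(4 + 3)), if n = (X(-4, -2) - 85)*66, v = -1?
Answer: 0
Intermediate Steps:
n = -6006 (n = (-6 - 85)*66 = -91*66 = -6006)
N(z) = 1/z
E = 0 (E = -1 + 1/1 = -1 + 1 = 0)
n*(E*(4 + 3)) = -0*(4 + 3) = -0*7 = -6006*0 = 0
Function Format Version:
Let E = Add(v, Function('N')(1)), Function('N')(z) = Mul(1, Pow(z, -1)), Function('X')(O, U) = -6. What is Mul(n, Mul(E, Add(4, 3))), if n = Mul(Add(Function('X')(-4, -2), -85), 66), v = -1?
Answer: 0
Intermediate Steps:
n = -6006 (n = Mul(Add(-6, -85), 66) = Mul(-91, 66) = -6006)
Function('N')(z) = Pow(z, -1)
E = 0 (E = Add(-1, Pow(1, -1)) = Add(-1, 1) = 0)
Mul(n, Mul(E, Add(4, 3))) = Mul(-6006, Mul(0, Add(4, 3))) = Mul(-6006, Mul(0, 7)) = Mul(-6006, 0) = 0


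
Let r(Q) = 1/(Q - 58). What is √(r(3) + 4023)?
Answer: 4*√760595/55 ≈ 63.427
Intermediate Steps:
r(Q) = 1/(-58 + Q)
√(r(3) + 4023) = √(1/(-58 + 3) + 4023) = √(1/(-55) + 4023) = √(-1/55 + 4023) = √(221264/55) = 4*√760595/55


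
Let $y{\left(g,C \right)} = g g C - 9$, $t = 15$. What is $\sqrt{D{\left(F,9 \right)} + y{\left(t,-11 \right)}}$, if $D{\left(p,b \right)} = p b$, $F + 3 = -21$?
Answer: $30 i \sqrt{3} \approx 51.962 i$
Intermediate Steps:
$F = -24$ ($F = -3 - 21 = -24$)
$D{\left(p,b \right)} = b p$
$y{\left(g,C \right)} = -9 + C g^{2}$ ($y{\left(g,C \right)} = g^{2} C - 9 = C g^{2} - 9 = -9 + C g^{2}$)
$\sqrt{D{\left(F,9 \right)} + y{\left(t,-11 \right)}} = \sqrt{9 \left(-24\right) - \left(9 + 11 \cdot 15^{2}\right)} = \sqrt{-216 - 2484} = \sqrt{-2700} = 30 i \sqrt{3}$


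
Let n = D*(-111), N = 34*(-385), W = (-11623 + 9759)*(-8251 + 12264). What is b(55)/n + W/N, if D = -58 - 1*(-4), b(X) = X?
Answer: 22418615279/39230730 ≈ 571.46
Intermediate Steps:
W = -7480232 (W = -1864*4013 = -7480232)
N = -13090
D = -54 (D = -58 + 4 = -54)
n = 5994 (n = -54*(-111) = 5994)
b(55)/n + W/N = 55/5994 - 7480232/(-13090) = 55*(1/5994) - 7480232*(-1/13090) = 55/5994 + 3740116/6545 = 22418615279/39230730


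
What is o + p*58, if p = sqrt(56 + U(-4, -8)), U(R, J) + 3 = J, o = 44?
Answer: 44 + 174*sqrt(5) ≈ 433.08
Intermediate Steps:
U(R, J) = -3 + J
p = 3*sqrt(5) (p = sqrt(56 + (-3 - 8)) = sqrt(56 - 11) = sqrt(45) = 3*sqrt(5) ≈ 6.7082)
o + p*58 = 44 + (3*sqrt(5))*58 = 44 + 174*sqrt(5)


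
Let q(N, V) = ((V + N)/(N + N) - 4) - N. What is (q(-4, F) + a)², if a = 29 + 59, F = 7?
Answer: 491401/64 ≈ 7678.1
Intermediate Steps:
a = 88
q(N, V) = -4 - N + (N + V)/(2*N) (q(N, V) = ((N + V)/((2*N)) - 4) - N = ((N + V)*(1/(2*N)) - 4) - N = ((N + V)/(2*N) - 4) - N = (-4 + (N + V)/(2*N)) - N = -4 - N + (N + V)/(2*N))
(q(-4, F) + a)² = ((-7/2 - 1*(-4) + (½)*7/(-4)) + 88)² = ((-7/2 + 4 + (½)*7*(-¼)) + 88)² = ((-7/2 + 4 - 7/8) + 88)² = (-3/8 + 88)² = (701/8)² = 491401/64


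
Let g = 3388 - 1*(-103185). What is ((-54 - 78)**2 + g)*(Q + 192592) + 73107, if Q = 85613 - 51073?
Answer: 28163759711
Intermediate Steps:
g = 106573 (g = 3388 + 103185 = 106573)
Q = 34540
((-54 - 78)**2 + g)*(Q + 192592) + 73107 = ((-54 - 78)**2 + 106573)*(34540 + 192592) + 73107 = ((-132)**2 + 106573)*227132 + 73107 = (17424 + 106573)*227132 + 73107 = 123997*227132 + 73107 = 28163686604 + 73107 = 28163759711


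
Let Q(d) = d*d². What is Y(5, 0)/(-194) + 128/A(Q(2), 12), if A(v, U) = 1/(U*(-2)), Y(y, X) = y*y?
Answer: -595993/194 ≈ -3072.1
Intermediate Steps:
Y(y, X) = y²
Q(d) = d³
A(v, U) = -1/(2*U) (A(v, U) = 1/(-2*U) = -1/(2*U))
Y(5, 0)/(-194) + 128/A(Q(2), 12) = 5²/(-194) + 128/((-½/12)) = 25*(-1/194) + 128/((-½*1/12)) = -25/194 + 128/(-1/24) = -25/194 + 128*(-24) = -25/194 - 3072 = -595993/194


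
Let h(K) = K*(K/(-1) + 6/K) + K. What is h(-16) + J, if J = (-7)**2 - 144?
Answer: -361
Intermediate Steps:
J = -95 (J = 49 - 144 = -95)
h(K) = K + K*(-K + 6/K) (h(K) = K*(K*(-1) + 6/K) + K = K*(-K + 6/K) + K = K + K*(-K + 6/K))
h(-16) + J = (6 - 16 - 1*(-16)**2) - 95 = (6 - 16 - 1*256) - 95 = (6 - 16 - 256) - 95 = -266 - 95 = -361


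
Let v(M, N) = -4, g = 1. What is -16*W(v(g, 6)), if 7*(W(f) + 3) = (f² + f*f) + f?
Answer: -16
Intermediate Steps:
W(f) = -3 + f/7 + 2*f²/7 (W(f) = -3 + ((f² + f*f) + f)/7 = -3 + ((f² + f²) + f)/7 = -3 + (2*f² + f)/7 = -3 + (f + 2*f²)/7 = -3 + (f/7 + 2*f²/7) = -3 + f/7 + 2*f²/7)
-16*W(v(g, 6)) = -16*(-3 + (⅐)*(-4) + (2/7)*(-4)²) = -16*(-3 - 4/7 + (2/7)*16) = -16*(-3 - 4/7 + 32/7) = -16*1 = -16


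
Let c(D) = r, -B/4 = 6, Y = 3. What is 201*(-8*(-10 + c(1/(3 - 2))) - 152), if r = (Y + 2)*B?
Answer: 178488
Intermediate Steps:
B = -24 (B = -4*6 = -24)
r = -120 (r = (3 + 2)*(-24) = 5*(-24) = -120)
c(D) = -120
201*(-8*(-10 + c(1/(3 - 2))) - 152) = 201*(-8*(-10 - 120) - 152) = 201*(-8*(-130) - 152) = 201*(1040 - 152) = 201*888 = 178488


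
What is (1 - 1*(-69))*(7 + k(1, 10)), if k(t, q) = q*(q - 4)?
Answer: 4690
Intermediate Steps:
k(t, q) = q*(-4 + q)
(1 - 1*(-69))*(7 + k(1, 10)) = (1 - 1*(-69))*(7 + 10*(-4 + 10)) = (1 + 69)*(7 + 10*6) = 70*(7 + 60) = 70*67 = 4690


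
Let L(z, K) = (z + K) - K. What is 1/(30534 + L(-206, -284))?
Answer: 1/30328 ≈ 3.2973e-5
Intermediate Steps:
L(z, K) = z (L(z, K) = (K + z) - K = z)
1/(30534 + L(-206, -284)) = 1/(30534 - 206) = 1/30328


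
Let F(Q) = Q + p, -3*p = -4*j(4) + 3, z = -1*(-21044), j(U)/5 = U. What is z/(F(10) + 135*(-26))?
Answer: -63132/10423 ≈ -6.0570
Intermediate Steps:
j(U) = 5*U
z = 21044
p = 77/3 (p = -(-20*4 + 3)/3 = -(-4*20 + 3)/3 = -(-80 + 3)/3 = -1/3*(-77) = 77/3 ≈ 25.667)
F(Q) = 77/3 + Q (F(Q) = Q + 77/3 = 77/3 + Q)
z/(F(10) + 135*(-26)) = 21044/((77/3 + 10) + 135*(-26)) = 21044/(107/3 - 3510) = 21044/(-10423/3) = 21044*(-3/10423) = -63132/10423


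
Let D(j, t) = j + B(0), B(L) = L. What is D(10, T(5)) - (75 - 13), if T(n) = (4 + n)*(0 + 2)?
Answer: -52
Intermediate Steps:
T(n) = 8 + 2*n (T(n) = (4 + n)*2 = 8 + 2*n)
D(j, t) = j (D(j, t) = j + 0 = j)
D(10, T(5)) - (75 - 13) = 10 - (75 - 13) = 10 - 1*62 = 10 - 62 = -52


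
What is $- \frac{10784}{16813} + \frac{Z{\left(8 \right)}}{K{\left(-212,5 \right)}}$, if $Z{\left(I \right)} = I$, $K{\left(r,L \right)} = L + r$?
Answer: $- \frac{102904}{151317} \approx -0.68006$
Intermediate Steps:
$- \frac{10784}{16813} + \frac{Z{\left(8 \right)}}{K{\left(-212,5 \right)}} = - \frac{10784}{16813} + \frac{8}{5 - 212} = \left(-10784\right) \frac{1}{16813} + \frac{8}{-207} = - \frac{10784}{16813} + 8 \left(- \frac{1}{207}\right) = - \frac{10784}{16813} - \frac{8}{207} = - \frac{102904}{151317}$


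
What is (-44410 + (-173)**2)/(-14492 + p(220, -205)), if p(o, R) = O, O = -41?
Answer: 14481/14533 ≈ 0.99642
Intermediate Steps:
p(o, R) = -41
(-44410 + (-173)**2)/(-14492 + p(220, -205)) = (-44410 + (-173)**2)/(-14492 - 41) = (-44410 + 29929)/(-14533) = -14481*(-1/14533) = 14481/14533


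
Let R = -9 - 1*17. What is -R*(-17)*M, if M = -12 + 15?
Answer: -1326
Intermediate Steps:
M = 3
R = -26 (R = -9 - 17 = -26)
-R*(-17)*M = -(-26*(-17))*3 = -442*3 = -1*1326 = -1326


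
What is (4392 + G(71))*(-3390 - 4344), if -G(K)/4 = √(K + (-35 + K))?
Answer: -33967728 + 30936*√107 ≈ -3.3648e+7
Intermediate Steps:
G(K) = -4*√(-35 + 2*K) (G(K) = -4*√(K + (-35 + K)) = -4*√(-35 + 2*K))
(4392 + G(71))*(-3390 - 4344) = (4392 - 4*√(-35 + 2*71))*(-3390 - 4344) = (4392 - 4*√(-35 + 142))*(-7734) = (4392 - 4*√107)*(-7734) = -33967728 + 30936*√107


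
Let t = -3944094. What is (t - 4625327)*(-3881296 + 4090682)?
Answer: -1794316785506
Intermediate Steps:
(t - 4625327)*(-3881296 + 4090682) = (-3944094 - 4625327)*(-3881296 + 4090682) = -8569421*209386 = -1794316785506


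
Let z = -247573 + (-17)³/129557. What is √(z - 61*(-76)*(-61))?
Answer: I*√30803643319998/7621 ≈ 728.26*I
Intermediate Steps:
z = -1886754122/7621 (z = -247573 - 4913*1/129557 = -247573 - 289/7621 = -1886754122/7621 ≈ -2.4757e+5)
√(z - 61*(-76)*(-61)) = √(-1886754122/7621 - 61*(-76)*(-61)) = √(-1886754122/7621 + 4636*(-61)) = √(-1886754122/7621 - 282796) = √(-4041942438/7621) = I*√30803643319998/7621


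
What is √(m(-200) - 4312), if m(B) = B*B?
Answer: 2*√8922 ≈ 188.91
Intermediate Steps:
m(B) = B²
√(m(-200) - 4312) = √((-200)² - 4312) = √(40000 - 4312) = √35688 = 2*√8922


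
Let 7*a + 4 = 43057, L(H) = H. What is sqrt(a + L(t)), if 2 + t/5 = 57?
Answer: sqrt(314846)/7 ≈ 80.159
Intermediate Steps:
t = 275 (t = -10 + 5*57 = -10 + 285 = 275)
a = 43053/7 (a = -4/7 + (1/7)*43057 = -4/7 + 6151 = 43053/7 ≈ 6150.4)
sqrt(a + L(t)) = sqrt(43053/7 + 275) = sqrt(44978/7) = sqrt(314846)/7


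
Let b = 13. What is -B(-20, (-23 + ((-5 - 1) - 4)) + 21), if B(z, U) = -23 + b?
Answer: 10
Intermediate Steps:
B(z, U) = -10 (B(z, U) = -23 + 13 = -10)
-B(-20, (-23 + ((-5 - 1) - 4)) + 21) = -1*(-10) = 10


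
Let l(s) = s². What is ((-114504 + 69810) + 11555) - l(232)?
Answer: -86963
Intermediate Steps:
((-114504 + 69810) + 11555) - l(232) = ((-114504 + 69810) + 11555) - 1*232² = (-44694 + 11555) - 1*53824 = -33139 - 53824 = -86963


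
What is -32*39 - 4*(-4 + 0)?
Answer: -1232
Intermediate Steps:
-32*39 - 4*(-4 + 0) = -1248 - 4*(-4) = -1248 + 16 = -1232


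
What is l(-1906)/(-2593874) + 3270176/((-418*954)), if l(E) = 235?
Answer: -2120629553311/258591080682 ≈ -8.2007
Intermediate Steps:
l(-1906)/(-2593874) + 3270176/((-418*954)) = 235/(-2593874) + 3270176/((-418*954)) = 235*(-1/2593874) + 3270176/(-398772) = -235/2593874 + 3270176*(-1/398772) = -235/2593874 - 817544/99693 = -2120629553311/258591080682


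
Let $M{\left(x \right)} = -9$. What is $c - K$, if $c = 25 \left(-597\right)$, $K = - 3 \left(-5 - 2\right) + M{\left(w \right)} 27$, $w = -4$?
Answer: $-14703$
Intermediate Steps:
$K = -222$ ($K = - 3 \left(-5 - 2\right) - 243 = \left(-3\right) \left(-7\right) - 243 = 21 - 243 = -222$)
$c = -14925$
$c - K = -14925 - -222 = -14925 + 222 = -14703$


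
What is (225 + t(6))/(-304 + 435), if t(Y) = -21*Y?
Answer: 99/131 ≈ 0.75572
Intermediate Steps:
(225 + t(6))/(-304 + 435) = (225 - 21*6)/(-304 + 435) = (225 - 126)/131 = 99*(1/131) = 99/131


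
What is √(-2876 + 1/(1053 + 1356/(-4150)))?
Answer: I*√13721832600568809/2184297 ≈ 53.628*I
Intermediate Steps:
√(-2876 + 1/(1053 + 1356/(-4150))) = √(-2876 + 1/(1053 + 1356*(-1/4150))) = √(-2876 + 1/(1053 - 678/2075)) = √(-2876 + 1/(2184297/2075)) = √(-2876 + 2075/2184297) = √(-6282036097/2184297) = I*√13721832600568809/2184297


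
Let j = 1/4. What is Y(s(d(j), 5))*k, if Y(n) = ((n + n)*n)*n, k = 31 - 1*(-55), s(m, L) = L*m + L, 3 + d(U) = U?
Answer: -1843625/16 ≈ -1.1523e+5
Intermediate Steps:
j = 1/4 ≈ 0.25000
d(U) = -3 + U
s(m, L) = L + L*m
k = 86 (k = 31 + 55 = 86)
Y(n) = 2*n**3 (Y(n) = ((2*n)*n)*n = (2*n**2)*n = 2*n**3)
Y(s(d(j), 5))*k = (2*(5*(1 + (-3 + 1/4)))**3)*86 = (2*(5*(1 - 11/4))**3)*86 = (2*(5*(-7/4))**3)*86 = (2*(-35/4)**3)*86 = (2*(-42875/64))*86 = -42875/32*86 = -1843625/16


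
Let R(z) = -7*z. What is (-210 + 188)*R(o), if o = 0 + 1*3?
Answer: 462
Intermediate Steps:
o = 3 (o = 0 + 3 = 3)
(-210 + 188)*R(o) = (-210 + 188)*(-7*3) = -22*(-21) = 462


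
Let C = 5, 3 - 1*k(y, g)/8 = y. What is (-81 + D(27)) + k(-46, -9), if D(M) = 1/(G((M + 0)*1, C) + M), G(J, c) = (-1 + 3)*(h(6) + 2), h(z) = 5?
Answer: 12752/41 ≈ 311.02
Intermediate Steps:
k(y, g) = 24 - 8*y
G(J, c) = 14 (G(J, c) = (-1 + 3)*(5 + 2) = 2*7 = 14)
D(M) = 1/(14 + M)
(-81 + D(27)) + k(-46, -9) = (-81 + 1/(14 + 27)) + (24 - 8*(-46)) = (-81 + 1/41) + (24 + 368) = (-81 + 1/41) + 392 = -3320/41 + 392 = 12752/41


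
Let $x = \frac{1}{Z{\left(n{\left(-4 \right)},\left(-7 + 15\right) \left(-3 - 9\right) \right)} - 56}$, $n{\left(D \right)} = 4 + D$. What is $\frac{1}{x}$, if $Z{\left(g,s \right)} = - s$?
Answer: $40$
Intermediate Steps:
$x = \frac{1}{40}$ ($x = \frac{1}{- \left(-7 + 15\right) \left(-3 - 9\right) - 56} = \frac{1}{- 8 \left(-12\right) - 56} = \frac{1}{\left(-1\right) \left(-96\right) - 56} = \frac{1}{96 - 56} = \frac{1}{40} \approx 0.025$)
$\frac{1}{x} = \frac{1}{\frac{1}{40}} = 40$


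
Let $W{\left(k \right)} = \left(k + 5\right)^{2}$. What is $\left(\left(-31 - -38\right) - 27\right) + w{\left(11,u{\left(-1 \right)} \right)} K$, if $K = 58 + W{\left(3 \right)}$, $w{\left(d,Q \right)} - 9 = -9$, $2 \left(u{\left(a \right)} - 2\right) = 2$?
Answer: $-20$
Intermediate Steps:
$u{\left(a \right)} = 3$ ($u{\left(a \right)} = 2 + \frac{1}{2} \cdot 2 = 2 + 1 = 3$)
$w{\left(d,Q \right)} = 0$ ($w{\left(d,Q \right)} = 9 - 9 = 0$)
$W{\left(k \right)} = \left(5 + k\right)^{2}$
$K = 122$ ($K = 58 + \left(5 + 3\right)^{2} = 58 + 8^{2} = 58 + 64 = 122$)
$\left(\left(-31 - -38\right) - 27\right) + w{\left(11,u{\left(-1 \right)} \right)} K = \left(\left(-31 - -38\right) - 27\right) + 0 \cdot 122 = \left(\left(-31 + 38\right) - 27\right) + 0 = \left(7 - 27\right) + 0 = -20 + 0 = -20$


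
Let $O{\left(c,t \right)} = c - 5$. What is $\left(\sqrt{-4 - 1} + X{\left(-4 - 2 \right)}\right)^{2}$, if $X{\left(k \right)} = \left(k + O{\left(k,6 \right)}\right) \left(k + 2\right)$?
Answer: $\left(68 + i \sqrt{5}\right)^{2} \approx 4619.0 + 304.11 i$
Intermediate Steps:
$O{\left(c,t \right)} = -5 + c$
$X{\left(k \right)} = \left(-5 + 2 k\right) \left(2 + k\right)$ ($X{\left(k \right)} = \left(k + \left(-5 + k\right)\right) \left(k + 2\right) = \left(-5 + 2 k\right) \left(2 + k\right)$)
$\left(\sqrt{-4 - 1} + X{\left(-4 - 2 \right)}\right)^{2} = \left(\sqrt{-4 - 1} - \left(4 - 2 \left(-4 - 2\right)^{2}\right)\right)^{2} = \left(\sqrt{-5} - \left(4 - 72\right)\right)^{2} = \left(i \sqrt{5} + \left(-10 + 6 + 2 \cdot 36\right)\right)^{2} = \left(i \sqrt{5} + \left(-10 + 6 + 72\right)\right)^{2} = \left(i \sqrt{5} + 68\right)^{2} = \left(68 + i \sqrt{5}\right)^{2}$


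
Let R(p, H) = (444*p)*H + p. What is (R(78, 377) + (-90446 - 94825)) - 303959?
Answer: 12567112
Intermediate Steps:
R(p, H) = p + 444*H*p (R(p, H) = 444*H*p + p = p + 444*H*p)
(R(78, 377) + (-90446 - 94825)) - 303959 = (78*(1 + 444*377) + (-90446 - 94825)) - 303959 = (78*(1 + 167388) - 185271) - 303959 = (78*167389 - 185271) - 303959 = (13056342 - 185271) - 303959 = 12871071 - 303959 = 12567112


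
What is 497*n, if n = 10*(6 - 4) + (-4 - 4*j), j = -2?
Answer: 11928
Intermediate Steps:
n = 24 (n = 10*(6 - 4) + (-4 - 4*(-2)) = 10*2 + (-4 + 8) = 20 + 4 = 24)
497*n = 497*24 = 11928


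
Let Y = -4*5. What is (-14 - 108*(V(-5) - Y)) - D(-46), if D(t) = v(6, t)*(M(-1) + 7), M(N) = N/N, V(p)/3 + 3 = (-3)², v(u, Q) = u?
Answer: -4166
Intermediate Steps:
Y = -20
V(p) = 18 (V(p) = -9 + 3*(-3)² = -9 + 3*9 = -9 + 27 = 18)
M(N) = 1
D(t) = 48 (D(t) = 6*(1 + 7) = 6*8 = 48)
(-14 - 108*(V(-5) - Y)) - D(-46) = (-14 - 108*(18 - 1*(-20))) - 1*48 = (-14 - 108*(18 + 20)) - 48 = (-14 - 108*38) - 48 = (-14 - 4104) - 48 = -4118 - 48 = -4166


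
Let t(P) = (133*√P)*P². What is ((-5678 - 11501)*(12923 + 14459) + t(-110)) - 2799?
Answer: -470398177 + 1609300*I*√110 ≈ -4.704e+8 + 1.6878e+7*I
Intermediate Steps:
t(P) = 133*P^(5/2)
((-5678 - 11501)*(12923 + 14459) + t(-110)) - 2799 = ((-5678 - 11501)*(12923 + 14459) + 133*(-110)^(5/2)) - 2799 = (-17179*27382 + 133*(12100*I*√110)) - 2799 = (-470395378 + 1609300*I*√110) - 2799 = -470398177 + 1609300*I*√110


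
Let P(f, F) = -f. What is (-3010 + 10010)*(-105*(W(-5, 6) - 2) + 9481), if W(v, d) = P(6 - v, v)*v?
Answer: 27412000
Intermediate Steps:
W(v, d) = v*(-6 + v) (W(v, d) = (-(6 - v))*v = (-6 + v)*v = v*(-6 + v))
(-3010 + 10010)*(-105*(W(-5, 6) - 2) + 9481) = (-3010 + 10010)*(-105*(-5*(-6 - 5) - 2) + 9481) = 7000*(-105*(-5*(-11) - 2) + 9481) = 7000*(-105*(55 - 2) + 9481) = 7000*(-105*53 + 9481) = 7000*(-5565 + 9481) = 7000*3916 = 27412000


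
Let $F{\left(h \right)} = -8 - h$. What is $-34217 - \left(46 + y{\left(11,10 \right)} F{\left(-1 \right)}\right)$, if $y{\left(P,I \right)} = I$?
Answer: $-34193$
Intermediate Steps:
$-34217 - \left(46 + y{\left(11,10 \right)} F{\left(-1 \right)}\right) = -34217 - \left(46 + 10 \left(-8 - -1\right)\right) = -34217 - \left(46 + 10 \left(-8 + 1\right)\right) = -34217 - \left(46 + 10 \left(-7\right)\right) = -34217 - \left(46 - 70\right) = -34217 - -24 = -34217 + 24 = -34193$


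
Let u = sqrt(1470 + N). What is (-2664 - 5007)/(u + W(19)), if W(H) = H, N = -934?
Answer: 145749/175 - 15342*sqrt(134)/175 ≈ -181.99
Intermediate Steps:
u = 2*sqrt(134) (u = sqrt(1470 - 934) = sqrt(536) = 2*sqrt(134) ≈ 23.152)
(-2664 - 5007)/(u + W(19)) = (-2664 - 5007)/(2*sqrt(134) + 19) = -7671/(19 + 2*sqrt(134))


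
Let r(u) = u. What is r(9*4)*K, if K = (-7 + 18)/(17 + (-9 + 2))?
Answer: 198/5 ≈ 39.600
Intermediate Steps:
K = 11/10 (K = 11/(17 - 7) = 11/10 ≈ 1.1000)
r(9*4)*K = (9*4)*(11/10) = 36*(11/10) = 198/5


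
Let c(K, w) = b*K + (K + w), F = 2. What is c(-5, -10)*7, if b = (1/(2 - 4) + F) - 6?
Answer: 105/2 ≈ 52.500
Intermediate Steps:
b = -9/2 (b = (1/(2 - 4) + 2) - 6 = (1/(-2) + 2) - 6 = (-1/2 + 2) - 6 = 3/2 - 6 = -9/2 ≈ -4.5000)
c(K, w) = w - 7*K/2 (c(K, w) = -9*K/2 + (K + w) = w - 7*K/2)
c(-5, -10)*7 = (-10 - 7/2*(-5))*7 = (-10 + 35/2)*7 = (15/2)*7 = 105/2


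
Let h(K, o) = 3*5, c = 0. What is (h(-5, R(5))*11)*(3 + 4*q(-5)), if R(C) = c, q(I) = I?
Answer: -2805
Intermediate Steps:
R(C) = 0
h(K, o) = 15
(h(-5, R(5))*11)*(3 + 4*q(-5)) = (15*11)*(3 + 4*(-5)) = 165*(3 - 20) = 165*(-17) = -2805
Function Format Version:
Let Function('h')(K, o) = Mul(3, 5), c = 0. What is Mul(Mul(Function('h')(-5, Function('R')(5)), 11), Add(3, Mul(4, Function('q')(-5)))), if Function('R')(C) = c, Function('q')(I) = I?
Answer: -2805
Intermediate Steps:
Function('R')(C) = 0
Function('h')(K, o) = 15
Mul(Mul(Function('h')(-5, Function('R')(5)), 11), Add(3, Mul(4, Function('q')(-5)))) = Mul(Mul(15, 11), Add(3, Mul(4, -5))) = Mul(165, Add(3, -20)) = Mul(165, -17) = -2805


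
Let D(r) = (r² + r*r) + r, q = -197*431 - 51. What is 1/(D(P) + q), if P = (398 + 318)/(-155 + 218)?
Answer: -3969/336127882 ≈ -1.1808e-5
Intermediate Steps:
q = -84958 (q = -84907 - 51 = -84958)
P = 716/63 ≈ 11.365
D(r) = r + 2*r² (D(r) = (r² + r²) + r = 2*r² + r = r + 2*r²)
1/(D(P) + q) = 1/(716*(1 + 2*(716/63))/63 - 84958) = 1/(716*(1 + 1432/63)/63 - 84958) = 1/((716/63)*(1495/63) - 84958) = 1/(1070420/3969 - 84958) = 1/(-336127882/3969) = -3969/336127882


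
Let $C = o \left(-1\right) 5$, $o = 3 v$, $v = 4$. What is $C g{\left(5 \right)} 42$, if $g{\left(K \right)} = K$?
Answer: $-12600$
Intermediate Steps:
$o = 12$ ($o = 3 \cdot 4 = 12$)
$C = -60$ ($C = 12 \left(-1\right) 5 = \left(-12\right) 5 = -60$)
$C g{\left(5 \right)} 42 = \left(-60\right) 5 \cdot 42 = \left(-300\right) 42 = -12600$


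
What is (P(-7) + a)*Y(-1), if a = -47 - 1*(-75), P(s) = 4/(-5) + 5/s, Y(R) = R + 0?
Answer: -927/35 ≈ -26.486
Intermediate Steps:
Y(R) = R
P(s) = -⅘ + 5/s (P(s) = 4*(-⅕) + 5/s = -⅘ + 5/s)
a = 28 (a = -47 + 75 = 28)
(P(-7) + a)*Y(-1) = ((-⅘ + 5/(-7)) + 28)*(-1) = ((-⅘ + 5*(-⅐)) + 28)*(-1) = ((-⅘ - 5/7) + 28)*(-1) = (-53/35 + 28)*(-1) = (927/35)*(-1) = -927/35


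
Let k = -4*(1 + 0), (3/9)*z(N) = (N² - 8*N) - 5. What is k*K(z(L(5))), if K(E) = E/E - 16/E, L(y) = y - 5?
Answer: -124/15 ≈ -8.2667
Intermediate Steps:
L(y) = -5 + y
z(N) = -15 - 24*N + 3*N² (z(N) = 3*((N² - 8*N) - 5) = 3*(-5 + N² - 8*N) = -15 - 24*N + 3*N²)
K(E) = 1 - 16/E
k = -4 (k = -4*1 = -4)
k*K(z(L(5))) = -4*(-16 + (-15 - 24*(-5 + 5) + 3*(-5 + 5)²))/(-15 - 24*(-5 + 5) + 3*(-5 + 5)²) = -4*(-16 + (-15 - 24*0 + 3*0²))/(-15 - 24*0 + 3*0²) = -4*(-16 + (-15 + 0 + 3*0))/(-15 + 0 + 3*0) = -4*(-16 + (-15 + 0 + 0))/(-15 + 0 + 0) = -4*(-16 - 15)/(-15) = -(-4)*(-31)/15 = -4*31/15 = -124/15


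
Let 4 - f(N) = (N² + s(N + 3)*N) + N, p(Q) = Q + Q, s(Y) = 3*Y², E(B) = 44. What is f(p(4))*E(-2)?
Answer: -130768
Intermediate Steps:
p(Q) = 2*Q
f(N) = 4 - N - N² - 3*N*(3 + N)² (f(N) = 4 - ((N² + (3*(N + 3)²)*N) + N) = 4 - ((N² + (3*(3 + N)²)*N) + N) = 4 - ((N² + 3*N*(3 + N)²) + N) = 4 - (N + N² + 3*N*(3 + N)²) = 4 + (-N - N² - 3*N*(3 + N)²) = 4 - N - N² - 3*N*(3 + N)²)
f(p(4))*E(-2) = (4 - 2*4 - (2*4)² - 3*2*4*(3 + 2*4)²)*44 = (4 - 1*8 - 1*8² - 3*8*(3 + 8)²)*44 = (4 - 8 - 1*64 - 3*8*11²)*44 = (4 - 8 - 64 - 3*8*121)*44 = (4 - 8 - 64 - 2904)*44 = -2972*44 = -130768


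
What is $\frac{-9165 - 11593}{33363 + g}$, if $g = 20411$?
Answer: $- \frac{10379}{26887} \approx -0.38602$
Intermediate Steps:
$\frac{-9165 - 11593}{33363 + g} = \frac{-9165 - 11593}{33363 + 20411} = - \frac{20758}{53774} = \left(-20758\right) \frac{1}{53774} = - \frac{10379}{26887}$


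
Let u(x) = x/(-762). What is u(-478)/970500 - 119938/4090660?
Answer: -316766837009/10804032049500 ≈ -0.029319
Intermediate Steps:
u(x) = -x/762 (u(x) = x*(-1/762) = -x/762)
u(-478)/970500 - 119938/4090660 = -1/762*(-478)/970500 - 119938/4090660 = (239/381)*(1/970500) - 119938*1/4090660 = 239/369760500 - 8567/292190 = -316766837009/10804032049500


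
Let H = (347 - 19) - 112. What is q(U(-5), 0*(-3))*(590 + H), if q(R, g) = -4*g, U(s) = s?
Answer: 0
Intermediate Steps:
H = 216 (H = 328 - 112 = 216)
q(U(-5), 0*(-3))*(590 + H) = (-0*(-3))*(590 + 216) = -4*0*806 = 0*806 = 0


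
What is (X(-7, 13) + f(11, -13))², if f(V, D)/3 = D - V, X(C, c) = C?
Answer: 6241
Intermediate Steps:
f(V, D) = -3*V + 3*D (f(V, D) = 3*(D - V) = -3*V + 3*D)
(X(-7, 13) + f(11, -13))² = (-7 + (-3*11 + 3*(-13)))² = (-7 + (-33 - 39))² = (-7 - 72)² = (-79)² = 6241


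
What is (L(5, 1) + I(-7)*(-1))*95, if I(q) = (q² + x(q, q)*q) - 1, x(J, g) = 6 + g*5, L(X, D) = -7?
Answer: -24510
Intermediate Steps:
x(J, g) = 6 + 5*g
I(q) = -1 + q² + q*(6 + 5*q) (I(q) = (q² + (6 + 5*q)*q) - 1 = (q² + q*(6 + 5*q)) - 1 = -1 + q² + q*(6 + 5*q))
(L(5, 1) + I(-7)*(-1))*95 = (-7 + (-1 + 6*(-7) + 6*(-7)²)*(-1))*95 = (-7 + (-1 - 42 + 6*49)*(-1))*95 = (-7 + (-1 - 42 + 294)*(-1))*95 = (-7 + 251*(-1))*95 = (-7 - 251)*95 = -258*95 = -24510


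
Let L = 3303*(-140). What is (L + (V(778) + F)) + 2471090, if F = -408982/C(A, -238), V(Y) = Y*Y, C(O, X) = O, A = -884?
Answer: 1155572159/442 ≈ 2.6144e+6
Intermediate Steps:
V(Y) = Y**2
L = -462420
F = 204491/442 (F = -408982/(-884) = -408982*(-1/884) = 204491/442 ≈ 462.65)
(L + (V(778) + F)) + 2471090 = (-462420 + (778**2 + 204491/442)) + 2471090 = (-462420 + (605284 + 204491/442)) + 2471090 = (-462420 + 267740019/442) + 2471090 = 63350379/442 + 2471090 = 1155572159/442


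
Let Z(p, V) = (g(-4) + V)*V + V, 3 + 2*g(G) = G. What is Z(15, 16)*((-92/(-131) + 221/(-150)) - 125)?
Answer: -88970436/3275 ≈ -27167.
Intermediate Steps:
g(G) = -3/2 + G/2
Z(p, V) = V + V*(-7/2 + V) (Z(p, V) = ((-3/2 + (1/2)*(-4)) + V)*V + V = ((-3/2 - 2) + V)*V + V = (-7/2 + V)*V + V = V*(-7/2 + V) + V = V + V*(-7/2 + V))
Z(15, 16)*((-92/(-131) + 221/(-150)) - 125) = ((1/2)*16*(-5 + 2*16))*((-92/(-131) + 221/(-150)) - 125) = ((1/2)*16*(-5 + 32))*((-92*(-1/131) + 221*(-1/150)) - 125) = ((1/2)*16*27)*((92/131 - 221/150) - 125) = 216*(-15151/19650 - 125) = 216*(-2471401/19650) = -88970436/3275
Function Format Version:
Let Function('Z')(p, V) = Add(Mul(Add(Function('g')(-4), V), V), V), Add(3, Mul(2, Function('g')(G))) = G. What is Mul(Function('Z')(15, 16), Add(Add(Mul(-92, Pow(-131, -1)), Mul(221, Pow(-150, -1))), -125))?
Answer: Rational(-88970436, 3275) ≈ -27167.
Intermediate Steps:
Function('g')(G) = Add(Rational(-3, 2), Mul(Rational(1, 2), G))
Function('Z')(p, V) = Add(V, Mul(V, Add(Rational(-7, 2), V))) (Function('Z')(p, V) = Add(Mul(Add(Add(Rational(-3, 2), Mul(Rational(1, 2), -4)), V), V), V) = Add(Mul(Add(Add(Rational(-3, 2), -2), V), V), V) = Add(Mul(Add(Rational(-7, 2), V), V), V) = Add(Mul(V, Add(Rational(-7, 2), V)), V) = Add(V, Mul(V, Add(Rational(-7, 2), V))))
Mul(Function('Z')(15, 16), Add(Add(Mul(-92, Pow(-131, -1)), Mul(221, Pow(-150, -1))), -125)) = Mul(Mul(Rational(1, 2), 16, Add(-5, Mul(2, 16))), Add(Add(Mul(-92, Pow(-131, -1)), Mul(221, Pow(-150, -1))), -125)) = Mul(Mul(Rational(1, 2), 16, Add(-5, 32)), Add(Add(Mul(-92, Rational(-1, 131)), Mul(221, Rational(-1, 150))), -125)) = Mul(Mul(Rational(1, 2), 16, 27), Add(Add(Rational(92, 131), Rational(-221, 150)), -125)) = Mul(216, Add(Rational(-15151, 19650), -125)) = Mul(216, Rational(-2471401, 19650)) = Rational(-88970436, 3275)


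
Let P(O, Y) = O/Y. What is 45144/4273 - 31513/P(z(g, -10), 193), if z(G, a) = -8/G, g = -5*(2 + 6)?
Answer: -129942077141/4273 ≈ -3.0410e+7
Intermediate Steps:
g = -40 (g = -5*8 = -40)
45144/4273 - 31513/P(z(g, -10), 193) = 45144/4273 - 31513/(-8/(-40)/193) = 45144*(1/4273) - 31513/(-8*(-1/40)*(1/193)) = 45144/4273 - 31513/((⅕)*(1/193)) = 45144/4273 - 31513/1/965 = 45144/4273 - 31513*965 = 45144/4273 - 30410045 = -129942077141/4273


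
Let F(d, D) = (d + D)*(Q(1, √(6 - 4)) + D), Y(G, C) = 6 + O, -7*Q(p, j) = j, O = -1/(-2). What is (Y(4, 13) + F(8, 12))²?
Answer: 11912601/196 - 9860*√2/7 ≈ 58787.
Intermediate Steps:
O = ½ (O = -1*(-½) = ½ ≈ 0.50000)
Q(p, j) = -j/7
Y(G, C) = 13/2 (Y(G, C) = 6 + ½ = 13/2)
F(d, D) = (D + d)*(D - √2/7) (F(d, D) = (d + D)*(-√(6 - 4)/7 + D) = (D + d)*(-√2/7 + D) = (D + d)*(D - √2/7))
(Y(4, 13) + F(8, 12))² = (13/2 + (12² + 12*8 - ⅐*12*√2 - ⅐*8*√2))² = (13/2 + (144 + 96 - 12*√2/7 - 8*√2/7))² = (13/2 + (240 - 20*√2/7))² = (493/2 - 20*√2/7)²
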